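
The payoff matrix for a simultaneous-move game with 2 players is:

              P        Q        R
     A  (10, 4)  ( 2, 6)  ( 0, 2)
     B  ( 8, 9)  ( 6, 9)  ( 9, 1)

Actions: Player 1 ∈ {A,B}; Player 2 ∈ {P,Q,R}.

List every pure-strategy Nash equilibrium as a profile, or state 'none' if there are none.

(A,P): not NE [P2→Q gives 6>4]
(A,Q): not NE [P1→B gives 6>2]
(A,R): not NE [P1→B gives 9>0; P2→Q gives 6>2]
(B,P): not NE [P1→A gives 10>8]
(B,Q): NE
(B,R): not NE [P2→Q gives 9>1]

NE set: (B,Q)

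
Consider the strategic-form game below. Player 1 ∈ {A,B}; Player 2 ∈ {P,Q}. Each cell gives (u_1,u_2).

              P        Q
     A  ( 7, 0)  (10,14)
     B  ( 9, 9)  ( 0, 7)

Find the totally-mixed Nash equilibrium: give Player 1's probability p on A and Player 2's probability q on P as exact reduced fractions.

p=1/8, q=5/6

P1 indiff ⇒ q·7+(1-q)·10 = q·9+(1-q)·0 ⇒ q(-2) = (1-q)(-10) ⇒ q = 5/6
P2 indiff ⇒ p·0+(1-p)·9 = p·14+(1-p)·7 ⇒ p(-14) = (1-p)(-2) ⇒ p = 1/8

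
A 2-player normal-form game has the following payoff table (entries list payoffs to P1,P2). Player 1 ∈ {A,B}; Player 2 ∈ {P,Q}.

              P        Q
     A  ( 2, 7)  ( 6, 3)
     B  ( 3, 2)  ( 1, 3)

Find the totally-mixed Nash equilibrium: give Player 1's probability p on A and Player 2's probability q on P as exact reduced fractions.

p=1/5, q=5/6

P1 indiff ⇒ q·2+(1-q)·6 = q·3+(1-q)·1 ⇒ q(-1) = (1-q)(-5) ⇒ q = 5/6
P2 indiff ⇒ p·7+(1-p)·2 = p·3+(1-p)·3 ⇒ p(4) = (1-p)(1) ⇒ p = 1/5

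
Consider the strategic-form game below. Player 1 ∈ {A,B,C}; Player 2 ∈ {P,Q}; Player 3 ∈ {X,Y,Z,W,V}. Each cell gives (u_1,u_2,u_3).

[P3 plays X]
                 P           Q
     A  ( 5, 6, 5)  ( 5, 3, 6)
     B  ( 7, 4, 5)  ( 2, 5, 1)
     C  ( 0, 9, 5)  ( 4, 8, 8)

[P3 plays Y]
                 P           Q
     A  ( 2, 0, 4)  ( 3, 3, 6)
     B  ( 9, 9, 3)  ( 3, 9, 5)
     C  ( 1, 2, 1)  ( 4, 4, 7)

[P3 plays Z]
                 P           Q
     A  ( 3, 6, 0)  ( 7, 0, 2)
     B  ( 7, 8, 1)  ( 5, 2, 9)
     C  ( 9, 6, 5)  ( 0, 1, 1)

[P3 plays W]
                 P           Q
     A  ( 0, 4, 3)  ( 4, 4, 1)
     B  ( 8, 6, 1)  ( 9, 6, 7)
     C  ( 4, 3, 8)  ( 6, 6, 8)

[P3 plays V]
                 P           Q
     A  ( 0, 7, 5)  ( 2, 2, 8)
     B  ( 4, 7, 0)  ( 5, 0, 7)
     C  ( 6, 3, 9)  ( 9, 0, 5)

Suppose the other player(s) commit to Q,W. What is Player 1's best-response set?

u_1(A vs Q,W) = 4
u_1(B vs Q,W) = 9
u_1(C vs Q,W) = 6
max payoff 9 at {B}

argmax u_1 = {B}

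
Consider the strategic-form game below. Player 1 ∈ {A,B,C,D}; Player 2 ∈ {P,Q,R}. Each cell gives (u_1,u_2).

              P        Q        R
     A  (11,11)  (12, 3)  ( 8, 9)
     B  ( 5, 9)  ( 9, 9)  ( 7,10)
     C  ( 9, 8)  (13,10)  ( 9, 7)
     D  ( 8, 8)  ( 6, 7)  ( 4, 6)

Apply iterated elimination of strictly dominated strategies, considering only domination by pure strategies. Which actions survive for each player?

Remaining: P1:{A,C} P2:{P,Q}

P1 drop B (A beats it: P:11>5 Q:12>9 R:8>7)
P1 drop D (A beats it: P:11>8 Q:12>6 R:8>4)
P2 drop R (P beats it: A:11>9 C:8>7)
P1→{A,C} P2→{P,Q}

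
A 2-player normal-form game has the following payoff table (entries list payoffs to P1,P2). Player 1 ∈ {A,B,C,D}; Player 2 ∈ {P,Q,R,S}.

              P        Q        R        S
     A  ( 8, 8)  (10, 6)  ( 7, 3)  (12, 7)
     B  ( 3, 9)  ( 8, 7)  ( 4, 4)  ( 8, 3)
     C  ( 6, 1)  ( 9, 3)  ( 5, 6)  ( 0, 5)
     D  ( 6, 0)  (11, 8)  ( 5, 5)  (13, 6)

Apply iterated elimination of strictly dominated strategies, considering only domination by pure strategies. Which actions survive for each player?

Survivors P1:{A,D} P2:{P,Q,S}

P1 drop B (A beats it: P:8>3 Q:10>8 R:7>4 S:12>8)
P1 drop C (A beats it: P:8>6 Q:10>9 R:7>5 S:12>0)
P2 drop R (Q beats it: A:6>3 D:8>5)
P1→{A,D} P2→{P,Q,S}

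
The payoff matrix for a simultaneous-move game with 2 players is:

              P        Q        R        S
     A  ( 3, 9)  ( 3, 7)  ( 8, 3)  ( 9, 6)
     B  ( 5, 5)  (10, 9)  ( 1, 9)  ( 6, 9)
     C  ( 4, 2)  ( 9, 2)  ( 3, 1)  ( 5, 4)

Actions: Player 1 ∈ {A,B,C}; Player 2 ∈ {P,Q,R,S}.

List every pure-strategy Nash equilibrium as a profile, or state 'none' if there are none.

(A,P): not NE [P1→B gives 5>3]
(A,Q): not NE [P1→B gives 10>3; P2→P gives 9>7]
(A,R): not NE [P2→P gives 9>3]
(A,S): not NE [P2→P gives 9>6]
(B,P): not NE [P2→S gives 9>5]
(B,Q): NE
(B,R): not NE [P1→A gives 8>1]
(B,S): not NE [P1→A gives 9>6]
(C,P): not NE [P1→B gives 5>4; P2→S gives 4>2]
(C,Q): not NE [P1→B gives 10>9; P2→S gives 4>2]
(C,R): not NE [P1→A gives 8>3; P2→S gives 4>1]
(C,S): not NE [P1→A gives 9>5]

PSNE = {(B,Q)}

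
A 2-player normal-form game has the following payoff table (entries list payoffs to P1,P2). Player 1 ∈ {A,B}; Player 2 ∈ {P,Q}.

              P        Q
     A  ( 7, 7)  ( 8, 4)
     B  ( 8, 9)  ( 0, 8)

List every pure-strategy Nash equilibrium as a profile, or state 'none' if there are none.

(A,P): not NE [P1→B gives 8>7]
(A,Q): not NE [P2→P gives 7>4]
(B,P): NE
(B,Q): not NE [P1→A gives 8>0; P2→P gives 9>8]

Nash profiles: (B,P)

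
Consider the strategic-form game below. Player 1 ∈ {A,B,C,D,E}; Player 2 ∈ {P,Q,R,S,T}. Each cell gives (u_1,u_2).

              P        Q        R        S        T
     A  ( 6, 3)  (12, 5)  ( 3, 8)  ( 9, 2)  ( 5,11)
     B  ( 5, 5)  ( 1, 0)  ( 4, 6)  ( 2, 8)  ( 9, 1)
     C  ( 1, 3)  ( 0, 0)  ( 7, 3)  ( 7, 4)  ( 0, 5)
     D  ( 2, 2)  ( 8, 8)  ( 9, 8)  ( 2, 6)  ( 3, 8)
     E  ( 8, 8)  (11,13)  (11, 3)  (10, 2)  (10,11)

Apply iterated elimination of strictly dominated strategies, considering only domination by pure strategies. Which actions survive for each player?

IESDS → P1:{A,E} P2:{Q,T}

P1 drop B (E beats it: P:8>5 Q:11>1 R:11>4 S:10>2 T:10>9)
P1 drop C (E beats it: P:8>1 Q:11>0 R:11>7 S:10>7 T:10>0)
P1 drop D (E beats it: P:8>2 Q:11>8 R:11>9 S:10>2 T:10>3)
P2 drop P (Q beats it: A:5>3 E:13>8)
P2 drop R (T beats it: A:11>8 E:11>3)
P2 drop S (Q beats it: A:5>2 E:13>2)
P1→{A,E} P2→{Q,T}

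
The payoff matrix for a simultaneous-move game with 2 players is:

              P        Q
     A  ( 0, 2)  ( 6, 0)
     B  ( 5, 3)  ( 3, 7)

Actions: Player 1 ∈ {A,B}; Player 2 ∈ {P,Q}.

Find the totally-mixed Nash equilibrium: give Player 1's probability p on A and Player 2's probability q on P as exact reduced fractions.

(p,q) = (2/3, 3/8)

P1 indiff ⇒ q·0+(1-q)·6 = q·5+(1-q)·3 ⇒ q(-5) = (1-q)(-3) ⇒ q = 3/8
P2 indiff ⇒ p·2+(1-p)·3 = p·0+(1-p)·7 ⇒ p(2) = (1-p)(4) ⇒ p = 2/3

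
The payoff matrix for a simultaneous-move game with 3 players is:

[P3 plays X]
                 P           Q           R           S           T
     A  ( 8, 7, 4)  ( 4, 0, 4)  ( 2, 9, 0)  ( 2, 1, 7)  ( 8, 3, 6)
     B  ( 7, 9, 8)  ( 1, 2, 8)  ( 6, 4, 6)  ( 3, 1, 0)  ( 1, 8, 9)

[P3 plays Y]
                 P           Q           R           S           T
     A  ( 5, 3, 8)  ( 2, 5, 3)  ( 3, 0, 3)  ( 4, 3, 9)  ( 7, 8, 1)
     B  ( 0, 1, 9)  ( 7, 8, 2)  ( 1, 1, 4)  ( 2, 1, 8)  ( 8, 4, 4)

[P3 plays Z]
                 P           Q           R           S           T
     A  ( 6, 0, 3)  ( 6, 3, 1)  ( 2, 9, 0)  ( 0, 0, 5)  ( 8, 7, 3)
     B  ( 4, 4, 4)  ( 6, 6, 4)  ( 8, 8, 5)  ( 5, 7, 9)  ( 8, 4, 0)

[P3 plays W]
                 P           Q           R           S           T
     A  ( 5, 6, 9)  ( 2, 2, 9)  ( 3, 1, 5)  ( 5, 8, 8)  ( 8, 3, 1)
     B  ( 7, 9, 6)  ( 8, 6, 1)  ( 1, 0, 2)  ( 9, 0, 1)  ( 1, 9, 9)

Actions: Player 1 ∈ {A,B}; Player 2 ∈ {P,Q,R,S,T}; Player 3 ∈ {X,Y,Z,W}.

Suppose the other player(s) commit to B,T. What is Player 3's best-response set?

BR_3 = {X,W}

u_3(X vs B,T) = 9
u_3(Y vs B,T) = 4
u_3(Z vs B,T) = 0
u_3(W vs B,T) = 9
max payoff 9 at {X,W}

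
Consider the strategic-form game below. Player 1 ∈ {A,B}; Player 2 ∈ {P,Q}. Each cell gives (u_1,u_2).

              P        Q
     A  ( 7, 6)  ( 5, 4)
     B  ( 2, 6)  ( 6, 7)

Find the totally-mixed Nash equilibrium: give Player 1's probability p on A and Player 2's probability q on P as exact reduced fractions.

P1 indiff ⇒ q·7+(1-q)·5 = q·2+(1-q)·6 ⇒ q(5) = (1-q)(1) ⇒ q = 1/6
P2 indiff ⇒ p·6+(1-p)·6 = p·4+(1-p)·7 ⇒ p(2) = (1-p)(1) ⇒ p = 1/3

(p,q) = (1/3, 1/6)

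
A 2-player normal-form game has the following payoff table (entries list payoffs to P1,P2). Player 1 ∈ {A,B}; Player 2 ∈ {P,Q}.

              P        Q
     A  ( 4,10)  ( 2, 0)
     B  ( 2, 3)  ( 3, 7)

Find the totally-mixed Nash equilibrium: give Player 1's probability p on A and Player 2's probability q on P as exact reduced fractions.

P1 indiff ⇒ q·4+(1-q)·2 = q·2+(1-q)·3 ⇒ q(2) = (1-q)(1) ⇒ q = 1/3
P2 indiff ⇒ p·10+(1-p)·3 = p·0+(1-p)·7 ⇒ p(10) = (1-p)(4) ⇒ p = 2/7

p=2/7, q=1/3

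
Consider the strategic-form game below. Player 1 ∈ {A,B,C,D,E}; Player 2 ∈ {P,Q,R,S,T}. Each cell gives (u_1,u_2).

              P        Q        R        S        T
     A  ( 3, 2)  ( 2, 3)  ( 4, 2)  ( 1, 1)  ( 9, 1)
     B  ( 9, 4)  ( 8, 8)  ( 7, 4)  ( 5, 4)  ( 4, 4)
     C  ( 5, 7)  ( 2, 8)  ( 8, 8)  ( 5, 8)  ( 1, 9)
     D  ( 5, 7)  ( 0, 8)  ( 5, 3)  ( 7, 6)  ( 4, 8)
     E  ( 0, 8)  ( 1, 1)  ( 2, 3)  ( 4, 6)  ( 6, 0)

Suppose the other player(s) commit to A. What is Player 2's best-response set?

u_2(P vs A) = 2
u_2(Q vs A) = 3
u_2(R vs A) = 2
u_2(S vs A) = 1
u_2(T vs A) = 1
max payoff 3 at {Q}

BR_2 = {Q}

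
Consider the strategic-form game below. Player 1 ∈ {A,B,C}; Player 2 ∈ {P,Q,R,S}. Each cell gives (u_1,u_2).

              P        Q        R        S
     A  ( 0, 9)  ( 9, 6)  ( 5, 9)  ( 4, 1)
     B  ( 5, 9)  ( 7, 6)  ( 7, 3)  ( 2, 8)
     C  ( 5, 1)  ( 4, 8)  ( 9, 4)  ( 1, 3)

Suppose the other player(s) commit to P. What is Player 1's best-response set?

u_1(A vs P) = 0
u_1(B vs P) = 5
u_1(C vs P) = 5
max payoff 5 at {B,C}

BR_1 = {B,C}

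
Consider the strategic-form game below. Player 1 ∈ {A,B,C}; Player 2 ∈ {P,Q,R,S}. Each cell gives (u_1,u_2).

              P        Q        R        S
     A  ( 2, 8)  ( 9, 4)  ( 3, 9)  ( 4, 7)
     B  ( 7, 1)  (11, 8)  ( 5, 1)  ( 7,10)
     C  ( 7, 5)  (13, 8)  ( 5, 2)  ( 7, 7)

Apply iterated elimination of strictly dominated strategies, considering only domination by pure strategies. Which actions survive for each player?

P1 drop A (B beats it: P:7>2 Q:11>9 R:5>3 S:7>4)
P2 drop P (Q beats it: B:8>1 C:8>5)
P2 drop R (Q beats it: B:8>1 C:8>2)
P1→{B,C} P2→{Q,S}

Remaining: P1:{B,C} P2:{Q,S}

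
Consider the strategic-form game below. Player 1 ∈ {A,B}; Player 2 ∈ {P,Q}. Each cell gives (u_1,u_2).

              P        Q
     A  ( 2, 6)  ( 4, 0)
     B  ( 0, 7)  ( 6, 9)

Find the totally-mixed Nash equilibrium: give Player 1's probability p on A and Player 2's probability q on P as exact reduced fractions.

(p,q) = (1/4, 1/2)

P1 indiff ⇒ q·2+(1-q)·4 = q·0+(1-q)·6 ⇒ q(2) = (1-q)(2) ⇒ q = 1/2
P2 indiff ⇒ p·6+(1-p)·7 = p·0+(1-p)·9 ⇒ p(6) = (1-p)(2) ⇒ p = 1/4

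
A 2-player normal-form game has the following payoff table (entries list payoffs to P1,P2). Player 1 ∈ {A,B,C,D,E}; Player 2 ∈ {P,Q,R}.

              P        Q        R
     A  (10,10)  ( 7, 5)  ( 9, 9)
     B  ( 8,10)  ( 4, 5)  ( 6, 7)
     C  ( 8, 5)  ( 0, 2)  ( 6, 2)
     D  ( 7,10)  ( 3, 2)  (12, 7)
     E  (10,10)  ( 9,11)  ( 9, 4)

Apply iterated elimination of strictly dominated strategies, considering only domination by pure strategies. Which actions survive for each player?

Survivors P1:{A,E} P2:{P,Q}

P1 drop B (A beats it: P:10>8 Q:7>4 R:9>6)
P1 drop C (A beats it: P:10>8 Q:7>0 R:9>6)
P2 drop R (P beats it: A:10>9 D:10>7 E:10>4)
P1 drop D (A beats it: P:10>7 Q:7>3)
P1→{A,E} P2→{P,Q}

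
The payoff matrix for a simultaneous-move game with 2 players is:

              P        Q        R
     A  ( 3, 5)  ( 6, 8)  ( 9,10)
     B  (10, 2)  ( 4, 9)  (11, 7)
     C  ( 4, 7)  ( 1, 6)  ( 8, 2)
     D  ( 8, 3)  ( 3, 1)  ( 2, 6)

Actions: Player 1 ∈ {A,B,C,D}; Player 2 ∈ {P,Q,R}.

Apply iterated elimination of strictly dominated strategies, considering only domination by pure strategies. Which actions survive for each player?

P1 drop C (B beats it: P:10>4 Q:4>1 R:11>8)
P1 drop D (B beats it: P:10>8 Q:4>3 R:11>2)
P2 drop P (Q beats it: A:8>5 B:9>2)
P1→{A,B} P2→{Q,R}

Survivors P1:{A,B} P2:{Q,R}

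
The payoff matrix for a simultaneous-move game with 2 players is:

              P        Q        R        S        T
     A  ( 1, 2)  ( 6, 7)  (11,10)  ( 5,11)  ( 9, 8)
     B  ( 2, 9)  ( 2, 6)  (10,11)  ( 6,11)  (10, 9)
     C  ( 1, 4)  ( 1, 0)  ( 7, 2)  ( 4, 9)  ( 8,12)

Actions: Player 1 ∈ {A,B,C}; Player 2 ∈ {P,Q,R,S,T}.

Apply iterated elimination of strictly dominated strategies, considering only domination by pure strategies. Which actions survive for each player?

Survivors P1:{A,B} P2:{R,S}

P1 drop C (B beats it: P:2>1 Q:2>1 R:10>7 S:6>4 T:10>8)
P2 drop P (R beats it: A:10>2 B:11>9)
P2 drop Q (R beats it: A:10>7 B:11>6)
P2 drop T (R beats it: A:10>8 B:11>9)
P1→{A,B} P2→{R,S}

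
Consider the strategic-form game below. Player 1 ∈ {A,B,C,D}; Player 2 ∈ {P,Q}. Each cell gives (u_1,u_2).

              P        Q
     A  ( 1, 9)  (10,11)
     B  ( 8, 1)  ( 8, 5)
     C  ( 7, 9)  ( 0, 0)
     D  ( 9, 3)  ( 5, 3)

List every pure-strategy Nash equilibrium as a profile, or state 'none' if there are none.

(A,P): not NE [P1→D gives 9>1; P2→Q gives 11>9]
(A,Q): NE
(B,P): not NE [P1→D gives 9>8; P2→Q gives 5>1]
(B,Q): not NE [P1→A gives 10>8]
(C,P): not NE [P1→D gives 9>7]
(C,Q): not NE [P1→A gives 10>0; P2→P gives 9>0]
(D,P): NE
(D,Q): not NE [P1→A gives 10>5]

Nash profiles: (A,Q), (D,P)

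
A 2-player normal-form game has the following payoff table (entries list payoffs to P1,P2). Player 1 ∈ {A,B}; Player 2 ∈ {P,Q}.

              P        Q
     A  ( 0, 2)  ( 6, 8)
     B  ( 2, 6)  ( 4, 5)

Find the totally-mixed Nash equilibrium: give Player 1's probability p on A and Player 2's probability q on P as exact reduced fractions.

P1 indiff ⇒ q·0+(1-q)·6 = q·2+(1-q)·4 ⇒ q(-2) = (1-q)(-2) ⇒ q = 1/2
P2 indiff ⇒ p·2+(1-p)·6 = p·8+(1-p)·5 ⇒ p(-6) = (1-p)(-1) ⇒ p = 1/7

P1 mixes 1/7 on A; P2 mixes 1/2 on P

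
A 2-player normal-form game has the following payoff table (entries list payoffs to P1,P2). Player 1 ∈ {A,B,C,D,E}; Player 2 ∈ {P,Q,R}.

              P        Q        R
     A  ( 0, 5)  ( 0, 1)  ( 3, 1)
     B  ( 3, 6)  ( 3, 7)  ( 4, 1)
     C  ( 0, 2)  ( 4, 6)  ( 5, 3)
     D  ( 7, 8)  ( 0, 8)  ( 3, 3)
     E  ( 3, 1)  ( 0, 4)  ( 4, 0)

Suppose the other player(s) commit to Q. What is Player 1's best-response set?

argmax u_1 = {C}

u_1(A vs Q) = 0
u_1(B vs Q) = 3
u_1(C vs Q) = 4
u_1(D vs Q) = 0
u_1(E vs Q) = 0
max payoff 4 at {C}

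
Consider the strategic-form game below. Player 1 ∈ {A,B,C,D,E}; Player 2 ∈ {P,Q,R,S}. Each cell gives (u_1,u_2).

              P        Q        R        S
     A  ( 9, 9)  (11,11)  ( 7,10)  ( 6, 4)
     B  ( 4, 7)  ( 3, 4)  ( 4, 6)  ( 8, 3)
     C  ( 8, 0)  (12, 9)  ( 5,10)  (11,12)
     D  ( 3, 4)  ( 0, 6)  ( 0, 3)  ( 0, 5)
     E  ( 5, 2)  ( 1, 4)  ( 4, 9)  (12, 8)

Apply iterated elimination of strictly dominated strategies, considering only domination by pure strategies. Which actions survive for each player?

IESDS → P1:{A,C,E} P2:{Q,R,S}

P1 drop B (C beats it: P:8>4 Q:12>3 R:5>4 S:11>8)
P1 drop D (A beats it: P:9>3 Q:11>0 R:7>0 S:6>0)
P2 drop P (Q beats it: A:11>9 C:9>0 E:4>2)
P1→{A,C,E} P2→{Q,R,S}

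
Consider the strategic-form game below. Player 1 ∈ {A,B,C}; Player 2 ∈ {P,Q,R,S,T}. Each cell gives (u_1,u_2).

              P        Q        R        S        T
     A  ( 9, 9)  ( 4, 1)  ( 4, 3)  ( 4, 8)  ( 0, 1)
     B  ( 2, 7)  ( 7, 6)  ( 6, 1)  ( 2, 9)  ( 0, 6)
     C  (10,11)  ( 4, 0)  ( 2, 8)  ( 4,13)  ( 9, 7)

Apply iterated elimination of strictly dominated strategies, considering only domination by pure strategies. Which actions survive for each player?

Survivors P1:{A,C} P2:{P,S}

P2 drop Q (P beats it: A:9>1 B:7>6 C:11>0)
P2 drop R (P beats it: A:9>3 B:7>1 C:11>8)
P1 drop B (C beats it: P:10>2 S:4>2 T:9>0)
P2 drop T (P beats it: A:9>1 C:11>7)
P1→{A,C} P2→{P,S}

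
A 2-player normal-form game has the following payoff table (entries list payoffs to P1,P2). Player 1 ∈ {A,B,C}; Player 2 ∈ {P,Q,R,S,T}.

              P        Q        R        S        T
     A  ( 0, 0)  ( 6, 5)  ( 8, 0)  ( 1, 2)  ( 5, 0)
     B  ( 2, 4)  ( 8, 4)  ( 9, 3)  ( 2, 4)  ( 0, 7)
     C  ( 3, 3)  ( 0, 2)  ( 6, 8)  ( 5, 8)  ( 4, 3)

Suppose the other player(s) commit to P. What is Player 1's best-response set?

u_1(A vs P) = 0
u_1(B vs P) = 2
u_1(C vs P) = 3
max payoff 3 at {C}

BR_1 = {C}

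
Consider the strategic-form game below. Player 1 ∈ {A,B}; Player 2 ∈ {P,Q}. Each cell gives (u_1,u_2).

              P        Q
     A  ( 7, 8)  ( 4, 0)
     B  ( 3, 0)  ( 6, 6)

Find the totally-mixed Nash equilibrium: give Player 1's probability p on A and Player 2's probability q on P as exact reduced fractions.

P1 indiff ⇒ q·7+(1-q)·4 = q·3+(1-q)·6 ⇒ q(4) = (1-q)(2) ⇒ q = 1/3
P2 indiff ⇒ p·8+(1-p)·0 = p·0+(1-p)·6 ⇒ p(8) = (1-p)(6) ⇒ p = 3/7

(p,q) = (3/7, 1/3)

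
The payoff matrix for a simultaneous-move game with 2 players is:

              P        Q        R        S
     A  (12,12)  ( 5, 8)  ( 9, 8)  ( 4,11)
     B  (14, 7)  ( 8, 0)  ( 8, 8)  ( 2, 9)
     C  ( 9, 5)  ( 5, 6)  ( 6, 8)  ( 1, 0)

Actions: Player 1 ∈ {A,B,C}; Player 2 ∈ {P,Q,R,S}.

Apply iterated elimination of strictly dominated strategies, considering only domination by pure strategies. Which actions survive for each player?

IESDS → P1:{A,B} P2:{P,S}

P1 drop C (B beats it: P:14>9 Q:8>5 R:8>6 S:2>1)
P2 drop Q (P beats it: A:12>8 B:7>0)
P2 drop R (S beats it: A:11>8 B:9>8)
P1→{A,B} P2→{P,S}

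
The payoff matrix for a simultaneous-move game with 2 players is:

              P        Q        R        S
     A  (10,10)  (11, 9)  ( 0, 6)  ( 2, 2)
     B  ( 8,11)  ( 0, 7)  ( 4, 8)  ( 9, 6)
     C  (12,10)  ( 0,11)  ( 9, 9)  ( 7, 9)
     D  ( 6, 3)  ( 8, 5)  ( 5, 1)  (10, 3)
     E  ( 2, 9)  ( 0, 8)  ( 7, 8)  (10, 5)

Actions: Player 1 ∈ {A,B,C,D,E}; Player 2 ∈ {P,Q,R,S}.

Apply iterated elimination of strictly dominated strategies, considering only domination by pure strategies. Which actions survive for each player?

P2 drop R (P beats it: A:10>6 B:11>8 C:10>9 D:3>1 E:9>8)
P2 drop S (Q beats it: A:9>2 B:7>6 C:11>9 D:5>3 E:8>5)
P1 drop B (A beats it: P:10>8 Q:11>0)
P1 drop D (A beats it: P:10>6 Q:11>8)
P1 drop E (A beats it: P:10>2 Q:11>0)
P1→{A,C} P2→{P,Q}

Survivors P1:{A,C} P2:{P,Q}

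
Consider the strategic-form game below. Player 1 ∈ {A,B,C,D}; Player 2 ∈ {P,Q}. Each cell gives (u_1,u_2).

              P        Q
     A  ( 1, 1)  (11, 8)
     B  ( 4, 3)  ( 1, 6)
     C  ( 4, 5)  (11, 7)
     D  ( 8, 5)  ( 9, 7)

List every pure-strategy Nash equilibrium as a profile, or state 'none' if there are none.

(A,P): not NE [P1→D gives 8>1; P2→Q gives 8>1]
(A,Q): NE
(B,P): not NE [P1→D gives 8>4; P2→Q gives 6>3]
(B,Q): not NE [P1→C gives 11>1]
(C,P): not NE [P1→D gives 8>4; P2→Q gives 7>5]
(C,Q): NE
(D,P): not NE [P2→Q gives 7>5]
(D,Q): not NE [P1→C gives 11>9]

Nash profiles: (A,Q), (C,Q)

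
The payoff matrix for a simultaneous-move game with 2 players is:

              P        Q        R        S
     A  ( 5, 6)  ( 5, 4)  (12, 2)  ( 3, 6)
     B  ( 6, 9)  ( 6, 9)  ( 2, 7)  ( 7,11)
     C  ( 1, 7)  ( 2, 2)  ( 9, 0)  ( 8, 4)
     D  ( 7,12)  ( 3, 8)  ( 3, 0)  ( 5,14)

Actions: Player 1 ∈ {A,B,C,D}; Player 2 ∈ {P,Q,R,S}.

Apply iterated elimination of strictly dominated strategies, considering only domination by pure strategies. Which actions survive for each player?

P2 drop Q (S beats it: A:6>4 B:11>9 C:4>2 D:14>8)
P2 drop R (P beats it: A:6>2 B:9>7 C:7>0 D:12>0)
P1 drop A (B beats it: P:6>5 S:7>3)
P1→{B,C,D} P2→{P,S}

IESDS → P1:{B,C,D} P2:{P,S}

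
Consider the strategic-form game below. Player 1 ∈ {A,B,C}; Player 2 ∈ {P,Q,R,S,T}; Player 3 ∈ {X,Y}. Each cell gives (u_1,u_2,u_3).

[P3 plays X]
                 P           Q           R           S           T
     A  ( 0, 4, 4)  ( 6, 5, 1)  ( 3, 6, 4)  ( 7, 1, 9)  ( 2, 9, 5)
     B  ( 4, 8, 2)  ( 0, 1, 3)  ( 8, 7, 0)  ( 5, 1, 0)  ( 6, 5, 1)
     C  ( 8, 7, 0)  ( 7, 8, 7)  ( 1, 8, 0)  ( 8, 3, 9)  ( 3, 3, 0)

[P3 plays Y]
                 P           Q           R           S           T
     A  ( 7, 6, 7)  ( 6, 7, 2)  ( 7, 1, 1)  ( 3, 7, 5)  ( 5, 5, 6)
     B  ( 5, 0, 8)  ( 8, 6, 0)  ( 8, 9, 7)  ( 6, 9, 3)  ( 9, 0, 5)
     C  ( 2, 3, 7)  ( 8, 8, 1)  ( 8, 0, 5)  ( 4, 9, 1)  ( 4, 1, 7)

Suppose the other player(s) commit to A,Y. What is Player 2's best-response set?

u_2(P vs A,Y) = 6
u_2(Q vs A,Y) = 7
u_2(R vs A,Y) = 1
u_2(S vs A,Y) = 7
u_2(T vs A,Y) = 5
max payoff 7 at {Q,S}

argmax u_2 = {Q,S}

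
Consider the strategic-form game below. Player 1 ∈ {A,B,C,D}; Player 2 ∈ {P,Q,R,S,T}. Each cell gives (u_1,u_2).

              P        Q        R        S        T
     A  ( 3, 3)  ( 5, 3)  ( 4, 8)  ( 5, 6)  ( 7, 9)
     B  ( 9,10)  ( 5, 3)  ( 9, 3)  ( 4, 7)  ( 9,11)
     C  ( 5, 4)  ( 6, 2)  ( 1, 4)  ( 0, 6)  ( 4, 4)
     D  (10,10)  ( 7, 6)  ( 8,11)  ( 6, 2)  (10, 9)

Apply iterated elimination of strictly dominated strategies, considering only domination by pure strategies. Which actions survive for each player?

P1 drop A (D beats it: P:10>3 Q:7>5 R:8>4 S:6>5 T:10>7)
P1 drop C (D beats it: P:10>5 Q:7>6 R:8>1 S:6>0 T:10>4)
P2 drop Q (P beats it: B:10>3 D:10>6)
P2 drop S (P beats it: B:10>7 D:10>2)
P1→{B,D} P2→{P,R,T}

Survivors P1:{B,D} P2:{P,R,T}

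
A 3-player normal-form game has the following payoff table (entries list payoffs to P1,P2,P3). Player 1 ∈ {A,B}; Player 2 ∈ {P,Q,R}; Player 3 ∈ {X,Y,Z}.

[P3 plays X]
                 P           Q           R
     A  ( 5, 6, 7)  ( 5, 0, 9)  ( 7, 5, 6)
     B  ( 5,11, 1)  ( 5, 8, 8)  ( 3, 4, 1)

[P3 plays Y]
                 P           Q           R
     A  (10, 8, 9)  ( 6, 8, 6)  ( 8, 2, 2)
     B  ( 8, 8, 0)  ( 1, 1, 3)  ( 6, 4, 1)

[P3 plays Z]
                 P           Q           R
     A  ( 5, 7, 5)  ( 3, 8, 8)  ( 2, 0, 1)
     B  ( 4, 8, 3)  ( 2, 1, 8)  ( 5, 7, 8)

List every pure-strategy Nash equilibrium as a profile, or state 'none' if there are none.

(A,P,X): not NE [P3→Y gives 9>7]
(A,P,Y): NE
(A,P,Z): not NE [P2→Q gives 8>7; P3→Y gives 9>5]
(A,Q,X): not NE [P2→P gives 6>0]
(A,Q,Y): not NE [P3→X gives 9>6]
(A,Q,Z): not NE [P3→X gives 9>8]
(A,R,X): not NE [P2→P gives 6>5]
(A,R,Y): not NE [P2→Q gives 8>2; P3→X gives 6>2]
(A,R,Z): not NE [P1→B gives 5>2; P2→Q gives 8>0; P3→X gives 6>1]
(B,P,X): not NE [P3→Z gives 3>1]
(B,P,Y): not NE [P1→A gives 10>8; P3→Z gives 3>0]
(B,P,Z): not NE [P1→A gives 5>4]
(B,Q,X): not NE [P2→P gives 11>8]
(B,Q,Y): not NE [P1→A gives 6>1; P2→P gives 8>1; P3→Z gives 8>3]
(B,Q,Z): not NE [P1→A gives 3>2; P2→P gives 8>1]
(B,R,X): not NE [P1→A gives 7>3; P2→P gives 11>4; P3→Z gives 8>1]
(B,R,Y): not NE [P1→A gives 8>6; P2→P gives 8>4; P3→Z gives 8>1]
(B,R,Z): not NE [P2→P gives 8>7]

Nash profiles: (A,P,Y)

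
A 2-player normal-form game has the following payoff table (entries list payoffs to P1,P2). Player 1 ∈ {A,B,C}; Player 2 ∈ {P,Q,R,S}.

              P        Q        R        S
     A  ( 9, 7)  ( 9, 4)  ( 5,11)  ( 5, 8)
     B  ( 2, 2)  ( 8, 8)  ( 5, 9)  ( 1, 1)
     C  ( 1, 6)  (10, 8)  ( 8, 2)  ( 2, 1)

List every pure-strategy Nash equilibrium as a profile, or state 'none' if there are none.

(A,P): not NE [P2→R gives 11>7]
(A,Q): not NE [P1→C gives 10>9; P2→R gives 11>4]
(A,R): not NE [P1→C gives 8>5]
(A,S): not NE [P2→R gives 11>8]
(B,P): not NE [P1→A gives 9>2; P2→R gives 9>2]
(B,Q): not NE [P1→C gives 10>8; P2→R gives 9>8]
(B,R): not NE [P1→C gives 8>5]
(B,S): not NE [P1→A gives 5>1; P2→R gives 9>1]
(C,P): not NE [P1→A gives 9>1; P2→Q gives 8>6]
(C,Q): NE
(C,R): not NE [P2→Q gives 8>2]
(C,S): not NE [P1→A gives 5>2; P2→Q gives 8>1]

PSNE = {(C,Q)}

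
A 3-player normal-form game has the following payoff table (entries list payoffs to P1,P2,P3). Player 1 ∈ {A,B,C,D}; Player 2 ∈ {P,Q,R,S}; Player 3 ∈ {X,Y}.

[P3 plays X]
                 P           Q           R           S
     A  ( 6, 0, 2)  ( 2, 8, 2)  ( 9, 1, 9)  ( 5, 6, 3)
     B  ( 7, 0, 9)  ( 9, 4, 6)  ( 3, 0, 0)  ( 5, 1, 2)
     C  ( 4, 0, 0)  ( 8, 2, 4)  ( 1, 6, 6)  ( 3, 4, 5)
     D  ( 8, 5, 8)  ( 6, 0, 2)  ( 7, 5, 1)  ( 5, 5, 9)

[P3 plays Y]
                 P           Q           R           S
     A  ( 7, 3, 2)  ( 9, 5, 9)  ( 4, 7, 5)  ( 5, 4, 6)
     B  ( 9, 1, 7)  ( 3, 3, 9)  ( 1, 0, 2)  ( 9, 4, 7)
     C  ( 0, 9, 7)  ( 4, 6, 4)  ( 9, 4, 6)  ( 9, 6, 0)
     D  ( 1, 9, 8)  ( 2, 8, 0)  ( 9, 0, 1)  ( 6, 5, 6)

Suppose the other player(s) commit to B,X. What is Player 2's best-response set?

argmax u_2 = {Q}

u_2(P vs B,X) = 0
u_2(Q vs B,X) = 4
u_2(R vs B,X) = 0
u_2(S vs B,X) = 1
max payoff 4 at {Q}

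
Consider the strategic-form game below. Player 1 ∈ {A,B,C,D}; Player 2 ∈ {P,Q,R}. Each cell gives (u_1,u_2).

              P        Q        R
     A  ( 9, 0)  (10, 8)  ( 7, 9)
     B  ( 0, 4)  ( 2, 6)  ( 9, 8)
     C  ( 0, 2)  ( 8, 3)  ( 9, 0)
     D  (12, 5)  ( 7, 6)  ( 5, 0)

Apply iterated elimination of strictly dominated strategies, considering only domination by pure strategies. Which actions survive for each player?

P2 drop P (Q beats it: A:8>0 B:6>4 C:3>2 D:6>5)
P1 drop D (A beats it: Q:10>7 R:7>5)
P1→{A,B,C} P2→{Q,R}

Remaining: P1:{A,B,C} P2:{Q,R}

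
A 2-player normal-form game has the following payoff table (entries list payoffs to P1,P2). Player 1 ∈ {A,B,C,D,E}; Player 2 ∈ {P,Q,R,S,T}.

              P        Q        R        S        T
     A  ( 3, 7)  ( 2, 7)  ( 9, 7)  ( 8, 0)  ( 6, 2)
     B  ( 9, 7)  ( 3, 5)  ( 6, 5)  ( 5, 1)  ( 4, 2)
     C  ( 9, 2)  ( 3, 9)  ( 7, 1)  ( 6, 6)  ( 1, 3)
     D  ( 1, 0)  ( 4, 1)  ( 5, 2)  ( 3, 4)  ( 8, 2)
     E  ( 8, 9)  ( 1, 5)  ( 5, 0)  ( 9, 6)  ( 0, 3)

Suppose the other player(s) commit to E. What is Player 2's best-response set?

argmax u_2 = {P}

u_2(P vs E) = 9
u_2(Q vs E) = 5
u_2(R vs E) = 0
u_2(S vs E) = 6
u_2(T vs E) = 3
max payoff 9 at {P}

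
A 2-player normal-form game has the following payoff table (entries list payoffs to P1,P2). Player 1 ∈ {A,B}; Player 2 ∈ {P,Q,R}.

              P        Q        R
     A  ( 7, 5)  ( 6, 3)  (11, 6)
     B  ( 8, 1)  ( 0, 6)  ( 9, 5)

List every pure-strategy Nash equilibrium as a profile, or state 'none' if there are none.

(A,P): not NE [P1→B gives 8>7; P2→R gives 6>5]
(A,Q): not NE [P2→R gives 6>3]
(A,R): NE
(B,P): not NE [P2→Q gives 6>1]
(B,Q): not NE [P1→A gives 6>0]
(B,R): not NE [P1→A gives 11>9; P2→Q gives 6>5]

PSNE = {(A,R)}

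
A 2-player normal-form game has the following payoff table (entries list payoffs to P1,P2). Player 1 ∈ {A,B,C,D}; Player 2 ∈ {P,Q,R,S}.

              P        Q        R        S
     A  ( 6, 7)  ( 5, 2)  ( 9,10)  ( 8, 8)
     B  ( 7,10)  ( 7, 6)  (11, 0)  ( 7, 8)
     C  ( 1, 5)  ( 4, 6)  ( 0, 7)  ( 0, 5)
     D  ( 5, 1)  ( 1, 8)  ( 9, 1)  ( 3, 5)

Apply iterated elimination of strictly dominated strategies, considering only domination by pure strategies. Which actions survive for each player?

P1 drop C (A beats it: P:6>1 Q:5>4 R:9>0 S:8>0)
P1 drop D (B beats it: P:7>5 Q:7>1 R:11>9 S:7>3)
P2 drop Q (P beats it: A:7>2 B:10>6)
P1→{A,B} P2→{P,R,S}

IESDS → P1:{A,B} P2:{P,R,S}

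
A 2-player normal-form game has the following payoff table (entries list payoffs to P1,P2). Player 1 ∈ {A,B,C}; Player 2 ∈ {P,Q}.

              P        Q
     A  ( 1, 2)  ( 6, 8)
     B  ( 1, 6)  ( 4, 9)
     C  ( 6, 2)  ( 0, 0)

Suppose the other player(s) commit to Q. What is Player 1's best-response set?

argmax u_1 = {A}

u_1(A vs Q) = 6
u_1(B vs Q) = 4
u_1(C vs Q) = 0
max payoff 6 at {A}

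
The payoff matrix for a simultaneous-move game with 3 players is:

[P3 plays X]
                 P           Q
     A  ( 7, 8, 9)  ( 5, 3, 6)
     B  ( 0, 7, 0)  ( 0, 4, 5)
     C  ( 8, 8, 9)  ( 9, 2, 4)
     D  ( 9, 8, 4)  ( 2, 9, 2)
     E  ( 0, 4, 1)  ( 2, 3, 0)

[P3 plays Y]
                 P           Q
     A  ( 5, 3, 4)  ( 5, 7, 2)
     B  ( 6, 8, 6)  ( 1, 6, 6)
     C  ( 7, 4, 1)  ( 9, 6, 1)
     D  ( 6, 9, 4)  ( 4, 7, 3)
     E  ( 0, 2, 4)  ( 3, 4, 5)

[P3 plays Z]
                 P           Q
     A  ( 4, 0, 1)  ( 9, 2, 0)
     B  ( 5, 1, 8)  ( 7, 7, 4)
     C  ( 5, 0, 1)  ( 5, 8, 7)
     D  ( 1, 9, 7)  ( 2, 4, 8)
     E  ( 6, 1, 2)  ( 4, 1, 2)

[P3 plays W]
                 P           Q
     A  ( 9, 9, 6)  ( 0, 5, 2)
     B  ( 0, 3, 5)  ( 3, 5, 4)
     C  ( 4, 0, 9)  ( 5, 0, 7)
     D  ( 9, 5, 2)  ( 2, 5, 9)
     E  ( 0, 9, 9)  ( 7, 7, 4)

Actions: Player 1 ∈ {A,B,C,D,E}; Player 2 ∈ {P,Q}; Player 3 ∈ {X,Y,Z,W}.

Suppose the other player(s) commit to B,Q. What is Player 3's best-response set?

u_3(X vs B,Q) = 5
u_3(Y vs B,Q) = 6
u_3(Z vs B,Q) = 4
u_3(W vs B,Q) = 4
max payoff 6 at {Y}

P3 best: {Y}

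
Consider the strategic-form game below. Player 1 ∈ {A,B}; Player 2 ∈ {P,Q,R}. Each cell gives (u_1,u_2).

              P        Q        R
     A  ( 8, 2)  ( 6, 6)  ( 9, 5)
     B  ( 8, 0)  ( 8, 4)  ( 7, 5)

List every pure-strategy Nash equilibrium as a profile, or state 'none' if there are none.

(A,P): not NE [P2→Q gives 6>2]
(A,Q): not NE [P1→B gives 8>6]
(A,R): not NE [P2→Q gives 6>5]
(B,P): not NE [P2→R gives 5>0]
(B,Q): not NE [P2→R gives 5>4]
(B,R): not NE [P1→A gives 9>7]

Equilibria: none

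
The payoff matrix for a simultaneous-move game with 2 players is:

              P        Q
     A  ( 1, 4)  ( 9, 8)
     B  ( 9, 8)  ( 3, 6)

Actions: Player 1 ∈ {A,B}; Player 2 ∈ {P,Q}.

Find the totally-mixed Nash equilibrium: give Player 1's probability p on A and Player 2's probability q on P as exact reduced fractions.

(p,q) = (1/3, 3/7)

P1 indiff ⇒ q·1+(1-q)·9 = q·9+(1-q)·3 ⇒ q(-8) = (1-q)(-6) ⇒ q = 3/7
P2 indiff ⇒ p·4+(1-p)·8 = p·8+(1-p)·6 ⇒ p(-4) = (1-p)(-2) ⇒ p = 1/3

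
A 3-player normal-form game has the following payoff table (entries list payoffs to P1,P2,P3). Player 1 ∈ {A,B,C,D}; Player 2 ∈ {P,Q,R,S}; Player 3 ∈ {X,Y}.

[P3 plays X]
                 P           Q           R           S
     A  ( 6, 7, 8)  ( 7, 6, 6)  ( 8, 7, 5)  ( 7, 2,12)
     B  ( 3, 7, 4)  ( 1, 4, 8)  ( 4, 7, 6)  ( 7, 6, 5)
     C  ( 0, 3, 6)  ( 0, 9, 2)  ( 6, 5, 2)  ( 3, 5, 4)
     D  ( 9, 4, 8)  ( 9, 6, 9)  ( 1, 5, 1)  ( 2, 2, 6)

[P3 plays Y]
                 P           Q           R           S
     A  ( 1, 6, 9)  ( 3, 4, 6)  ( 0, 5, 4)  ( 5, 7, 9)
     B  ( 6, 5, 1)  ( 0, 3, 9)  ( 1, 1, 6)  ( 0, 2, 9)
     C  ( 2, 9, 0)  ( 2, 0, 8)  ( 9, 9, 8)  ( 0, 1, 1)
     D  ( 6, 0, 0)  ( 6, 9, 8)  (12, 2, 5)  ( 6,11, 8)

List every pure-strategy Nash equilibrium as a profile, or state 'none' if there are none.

(A,P,X): not NE [P1→D gives 9>6; P3→Y gives 9>8]
(A,P,Y): not NE [P1→D gives 6>1; P2→S gives 7>6]
(A,Q,X): not NE [P1→D gives 9>7; P2→R gives 7>6]
(A,Q,Y): not NE [P1→D gives 6>3; P2→S gives 7>4]
(A,R,X): NE
(A,R,Y): not NE [P1→D gives 12>0; P2→S gives 7>5; P3→X gives 5>4]
(A,S,X): not NE [P2→R gives 7>2]
(A,S,Y): not NE [P1→D gives 6>5; P3→X gives 12>9]
(B,P,X): not NE [P1→D gives 9>3]
(B,P,Y): not NE [P3→X gives 4>1]
(B,Q,X): not NE [P1→D gives 9>1; P2→R gives 7>4; P3→Y gives 9>8]
(B,Q,Y): not NE [P1→D gives 6>0; P2→P gives 5>3]
(B,R,X): not NE [P1→A gives 8>4]
(B,R,Y): not NE [P1→D gives 12>1; P2→P gives 5>1]
(B,S,X): not NE [P2→R gives 7>6; P3→Y gives 9>5]
(B,S,Y): not NE [P1→D gives 6>0; P2→P gives 5>2]
(C,P,X): not NE [P1→D gives 9>0; P2→Q gives 9>3]
(C,P,Y): not NE [P1→D gives 6>2; P3→X gives 6>0]
(C,Q,X): not NE [P1→D gives 9>0; P3→Y gives 8>2]
(C,Q,Y): not NE [P1→D gives 6>2; P2→R gives 9>0]
(C,R,X): not NE [P1→A gives 8>6; P2→Q gives 9>5; P3→Y gives 8>2]
(C,R,Y): not NE [P1→D gives 12>9]
(C,S,X): not NE [P1→B gives 7>3; P2→Q gives 9>5]
(C,S,Y): not NE [P1→D gives 6>0; P2→R gives 9>1; P3→X gives 4>1]
(D,P,X): not NE [P2→Q gives 6>4]
(D,P,Y): not NE [P2→S gives 11>0; P3→X gives 8>0]
(D,Q,X): NE
(D,Q,Y): not NE [P2→S gives 11>9; P3→X gives 9>8]
(D,R,X): not NE [P1→A gives 8>1; P2→Q gives 6>5; P3→Y gives 5>1]
(D,R,Y): not NE [P2→S gives 11>2]
(D,S,X): not NE [P1→B gives 7>2; P2→Q gives 6>2; P3→Y gives 8>6]
(D,S,Y): NE

NE set: (A,R,X), (D,Q,X), (D,S,Y)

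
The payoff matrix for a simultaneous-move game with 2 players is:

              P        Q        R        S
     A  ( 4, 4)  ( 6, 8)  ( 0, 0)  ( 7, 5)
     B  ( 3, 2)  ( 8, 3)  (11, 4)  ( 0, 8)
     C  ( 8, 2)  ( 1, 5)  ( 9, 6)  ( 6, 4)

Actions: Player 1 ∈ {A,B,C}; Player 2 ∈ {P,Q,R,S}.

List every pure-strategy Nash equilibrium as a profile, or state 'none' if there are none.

(A,P): not NE [P1→C gives 8>4; P2→Q gives 8>4]
(A,Q): not NE [P1→B gives 8>6]
(A,R): not NE [P1→B gives 11>0; P2→Q gives 8>0]
(A,S): not NE [P2→Q gives 8>5]
(B,P): not NE [P1→C gives 8>3; P2→S gives 8>2]
(B,Q): not NE [P2→S gives 8>3]
(B,R): not NE [P2→S gives 8>4]
(B,S): not NE [P1→A gives 7>0]
(C,P): not NE [P2→R gives 6>2]
(C,Q): not NE [P1→B gives 8>1; P2→R gives 6>5]
(C,R): not NE [P1→B gives 11>9]
(C,S): not NE [P1→A gives 7>6; P2→R gives 6>4]

Equilibria: none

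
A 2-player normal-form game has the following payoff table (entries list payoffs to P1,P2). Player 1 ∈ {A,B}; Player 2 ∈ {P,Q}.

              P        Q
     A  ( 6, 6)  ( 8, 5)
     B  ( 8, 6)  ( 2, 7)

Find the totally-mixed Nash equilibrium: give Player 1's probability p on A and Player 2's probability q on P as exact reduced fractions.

P1 indiff ⇒ q·6+(1-q)·8 = q·8+(1-q)·2 ⇒ q(-2) = (1-q)(-6) ⇒ q = 3/4
P2 indiff ⇒ p·6+(1-p)·6 = p·5+(1-p)·7 ⇒ p(1) = (1-p)(1) ⇒ p = 1/2

(p,q) = (1/2, 3/4)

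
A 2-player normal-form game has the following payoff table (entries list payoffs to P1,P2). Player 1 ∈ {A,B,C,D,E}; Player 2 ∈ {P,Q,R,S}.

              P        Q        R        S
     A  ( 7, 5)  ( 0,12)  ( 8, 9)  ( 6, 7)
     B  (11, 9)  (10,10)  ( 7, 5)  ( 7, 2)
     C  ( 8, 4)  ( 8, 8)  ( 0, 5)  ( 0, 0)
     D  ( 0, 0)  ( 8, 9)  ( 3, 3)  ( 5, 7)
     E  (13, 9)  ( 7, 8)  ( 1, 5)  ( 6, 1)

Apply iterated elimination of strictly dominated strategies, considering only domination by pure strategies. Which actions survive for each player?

P1 drop C (B beats it: P:11>8 Q:10>8 R:7>0 S:7>0)
P1 drop D (B beats it: P:11>0 Q:10>8 R:7>3 S:7>5)
P2 drop R (Q beats it: A:12>9 B:10>5 E:8>5)
P1 drop A (B beats it: P:11>7 Q:10>0 S:7>6)
P2 drop S (P beats it: B:9>2 E:9>1)
P1→{B,E} P2→{P,Q}

IESDS → P1:{B,E} P2:{P,Q}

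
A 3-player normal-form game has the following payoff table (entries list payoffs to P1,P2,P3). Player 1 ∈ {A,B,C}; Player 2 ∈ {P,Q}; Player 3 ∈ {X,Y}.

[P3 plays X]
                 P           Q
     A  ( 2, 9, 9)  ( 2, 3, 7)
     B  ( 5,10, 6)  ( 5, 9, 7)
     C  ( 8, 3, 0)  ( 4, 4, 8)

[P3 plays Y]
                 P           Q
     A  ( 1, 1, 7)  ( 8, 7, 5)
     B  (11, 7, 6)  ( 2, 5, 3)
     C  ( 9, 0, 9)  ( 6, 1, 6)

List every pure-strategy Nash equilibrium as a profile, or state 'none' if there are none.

(A,P,X): not NE [P1→C gives 8>2]
(A,P,Y): not NE [P1→B gives 11>1; P2→Q gives 7>1; P3→X gives 9>7]
(A,Q,X): not NE [P1→B gives 5>2; P2→P gives 9>3]
(A,Q,Y): not NE [P3→X gives 7>5]
(B,P,X): not NE [P1→C gives 8>5]
(B,P,Y): NE
(B,Q,X): not NE [P2→P gives 10>9]
(B,Q,Y): not NE [P1→A gives 8>2; P2→P gives 7>5; P3→X gives 7>3]
(C,P,X): not NE [P2→Q gives 4>3; P3→Y gives 9>0]
(C,P,Y): not NE [P1→B gives 11>9; P2→Q gives 1>0]
(C,Q,X): not NE [P1→B gives 5>4]
(C,Q,Y): not NE [P1→A gives 8>6; P3→X gives 8>6]

Nash profiles: (B,P,Y)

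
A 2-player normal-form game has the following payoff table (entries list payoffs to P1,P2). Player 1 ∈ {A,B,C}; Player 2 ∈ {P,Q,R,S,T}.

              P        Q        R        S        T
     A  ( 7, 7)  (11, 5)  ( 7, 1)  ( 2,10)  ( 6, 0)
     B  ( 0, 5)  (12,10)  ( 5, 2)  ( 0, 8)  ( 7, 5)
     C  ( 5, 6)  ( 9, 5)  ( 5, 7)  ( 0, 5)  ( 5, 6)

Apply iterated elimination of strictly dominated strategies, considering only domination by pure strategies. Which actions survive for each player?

P1 drop C (A beats it: P:7>5 Q:11>9 R:7>5 S:2>0 T:6>5)
P2 drop P (S beats it: A:10>7 B:8>5)
P2 drop R (Q beats it: A:5>1 B:10>2)
P2 drop T (Q beats it: A:5>0 B:10>5)
P1→{A,B} P2→{Q,S}

Remaining: P1:{A,B} P2:{Q,S}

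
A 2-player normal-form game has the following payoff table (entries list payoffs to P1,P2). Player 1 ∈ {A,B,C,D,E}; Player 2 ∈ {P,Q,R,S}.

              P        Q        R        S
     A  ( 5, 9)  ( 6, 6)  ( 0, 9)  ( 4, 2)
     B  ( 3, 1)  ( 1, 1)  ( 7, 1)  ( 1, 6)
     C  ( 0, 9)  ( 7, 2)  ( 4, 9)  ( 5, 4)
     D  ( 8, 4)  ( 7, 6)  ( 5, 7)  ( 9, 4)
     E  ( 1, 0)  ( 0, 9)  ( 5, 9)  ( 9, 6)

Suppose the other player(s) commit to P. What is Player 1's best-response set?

P1 best: {D}

u_1(A vs P) = 5
u_1(B vs P) = 3
u_1(C vs P) = 0
u_1(D vs P) = 8
u_1(E vs P) = 1
max payoff 8 at {D}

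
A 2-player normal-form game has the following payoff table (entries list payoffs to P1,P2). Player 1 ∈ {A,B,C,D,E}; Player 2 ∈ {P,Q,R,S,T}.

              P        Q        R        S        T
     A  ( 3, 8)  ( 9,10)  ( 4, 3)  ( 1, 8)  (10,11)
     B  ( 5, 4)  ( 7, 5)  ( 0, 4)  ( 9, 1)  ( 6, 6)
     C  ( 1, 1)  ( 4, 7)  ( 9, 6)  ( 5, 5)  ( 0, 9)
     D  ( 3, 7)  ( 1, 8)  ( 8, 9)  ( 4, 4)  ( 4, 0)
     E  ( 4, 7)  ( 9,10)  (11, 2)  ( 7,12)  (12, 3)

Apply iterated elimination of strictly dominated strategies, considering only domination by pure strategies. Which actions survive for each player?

P1 drop C (E beats it: P:4>1 Q:9>4 R:11>9 S:7>5 T:12>0)
P1 drop D (E beats it: P:4>3 Q:9>1 R:11>8 S:7>4 T:12>4)
P2 drop P (Q beats it: A:10>8 B:5>4 E:10>7)
P2 drop R (Q beats it: A:10>3 B:5>4 E:10>2)
P1→{A,B,E} P2→{Q,S,T}

IESDS → P1:{A,B,E} P2:{Q,S,T}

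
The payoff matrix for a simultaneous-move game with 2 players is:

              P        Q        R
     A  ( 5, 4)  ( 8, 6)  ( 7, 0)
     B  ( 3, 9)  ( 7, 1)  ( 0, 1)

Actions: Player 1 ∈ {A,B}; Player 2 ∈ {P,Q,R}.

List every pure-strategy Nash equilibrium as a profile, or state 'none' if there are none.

Nash profiles: (A,Q)

(A,P): not NE [P2→Q gives 6>4]
(A,Q): NE
(A,R): not NE [P2→Q gives 6>0]
(B,P): not NE [P1→A gives 5>3]
(B,Q): not NE [P1→A gives 8>7; P2→P gives 9>1]
(B,R): not NE [P1→A gives 7>0; P2→P gives 9>1]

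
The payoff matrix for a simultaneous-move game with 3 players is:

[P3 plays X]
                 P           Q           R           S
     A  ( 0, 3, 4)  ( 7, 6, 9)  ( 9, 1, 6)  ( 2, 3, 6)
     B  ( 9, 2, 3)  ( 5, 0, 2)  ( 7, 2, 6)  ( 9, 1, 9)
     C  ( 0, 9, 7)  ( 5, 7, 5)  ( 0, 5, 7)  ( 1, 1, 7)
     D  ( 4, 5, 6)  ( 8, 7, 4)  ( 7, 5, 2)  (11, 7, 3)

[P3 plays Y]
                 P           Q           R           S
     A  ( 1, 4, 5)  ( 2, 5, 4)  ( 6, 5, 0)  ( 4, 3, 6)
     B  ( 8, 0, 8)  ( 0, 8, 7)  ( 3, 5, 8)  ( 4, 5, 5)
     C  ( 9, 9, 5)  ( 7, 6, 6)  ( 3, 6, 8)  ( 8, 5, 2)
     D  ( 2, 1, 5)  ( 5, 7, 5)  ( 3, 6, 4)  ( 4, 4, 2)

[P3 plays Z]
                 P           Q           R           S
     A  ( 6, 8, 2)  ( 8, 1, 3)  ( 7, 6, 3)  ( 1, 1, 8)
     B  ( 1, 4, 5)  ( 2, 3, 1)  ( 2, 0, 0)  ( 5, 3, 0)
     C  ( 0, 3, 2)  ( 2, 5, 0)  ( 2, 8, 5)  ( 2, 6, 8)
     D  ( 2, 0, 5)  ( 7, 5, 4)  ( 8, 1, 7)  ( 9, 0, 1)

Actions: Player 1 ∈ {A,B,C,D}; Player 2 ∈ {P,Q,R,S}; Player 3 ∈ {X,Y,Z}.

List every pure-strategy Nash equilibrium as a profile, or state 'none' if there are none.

PSNE = {(D,S,X)}

(A,P,X): not NE [P1→B gives 9>0; P2→Q gives 6>3; P3→Y gives 5>4]
(A,P,Y): not NE [P1→C gives 9>1; P2→R gives 5>4]
(A,P,Z): not NE [P3→Y gives 5>2]
(A,Q,X): not NE [P1→D gives 8>7]
(A,Q,Y): not NE [P1→C gives 7>2; P3→X gives 9>4]
(A,Q,Z): not NE [P2→P gives 8>1; P3→X gives 9>3]
(A,R,X): not NE [P2→Q gives 6>1]
(A,R,Y): not NE [P3→X gives 6>0]
(A,R,Z): not NE [P1→D gives 8>7; P2→P gives 8>6; P3→X gives 6>3]
(A,S,X): not NE [P1→D gives 11>2; P2→Q gives 6>3; P3→Z gives 8>6]
(A,S,Y): not NE [P1→C gives 8>4; P2→R gives 5>3; P3→Z gives 8>6]
(A,S,Z): not NE [P1→D gives 9>1; P2→P gives 8>1]
(B,P,X): not NE [P3→Y gives 8>3]
(B,P,Y): not NE [P1→C gives 9>8; P2→Q gives 8>0]
(B,P,Z): not NE [P1→A gives 6>1; P3→Y gives 8>5]
(B,Q,X): not NE [P1→D gives 8>5; P2→R gives 2>0; P3→Y gives 7>2]
(B,Q,Y): not NE [P1→C gives 7>0]
(B,Q,Z): not NE [P1→A gives 8>2; P2→P gives 4>3; P3→Y gives 7>1]
(B,R,X): not NE [P1→A gives 9>7; P3→Y gives 8>6]
(B,R,Y): not NE [P1→A gives 6>3; P2→Q gives 8>5]
(B,R,Z): not NE [P1→D gives 8>2; P2→P gives 4>0; P3→Y gives 8>0]
(B,S,X): not NE [P1→D gives 11>9; P2→R gives 2>1]
(B,S,Y): not NE [P1→C gives 8>4; P2→Q gives 8>5; P3→X gives 9>5]
(B,S,Z): not NE [P1→D gives 9>5; P2→P gives 4>3; P3→X gives 9>0]
(C,P,X): not NE [P1→B gives 9>0]
(C,P,Y): not NE [P3→X gives 7>5]
(C,P,Z): not NE [P1→A gives 6>0; P2→R gives 8>3; P3→X gives 7>2]
(C,Q,X): not NE [P1→D gives 8>5; P2→P gives 9>7; P3→Y gives 6>5]
(C,Q,Y): not NE [P2→P gives 9>6]
(C,Q,Z): not NE [P1→A gives 8>2; P2→R gives 8>5; P3→Y gives 6>0]
(C,R,X): not NE [P1→A gives 9>0; P2→P gives 9>5; P3→Y gives 8>7]
(C,R,Y): not NE [P1→A gives 6>3; P2→P gives 9>6]
(C,R,Z): not NE [P1→D gives 8>2; P3→Y gives 8>5]
(C,S,X): not NE [P1→D gives 11>1; P2→P gives 9>1; P3→Z gives 8>7]
(C,S,Y): not NE [P2→P gives 9>5; P3→Z gives 8>2]
(C,S,Z): not NE [P1→D gives 9>2; P2→R gives 8>6]
(D,P,X): not NE [P1→B gives 9>4; P2→S gives 7>5]
(D,P,Y): not NE [P1→C gives 9>2; P2→Q gives 7>1; P3→X gives 6>5]
(D,P,Z): not NE [P1→A gives 6>2; P2→Q gives 5>0; P3→X gives 6>5]
(D,Q,X): not NE [P3→Y gives 5>4]
(D,Q,Y): not NE [P1→C gives 7>5]
(D,Q,Z): not NE [P1→A gives 8>7; P3→Y gives 5>4]
(D,R,X): not NE [P1→A gives 9>7; P2→S gives 7>5; P3→Z gives 7>2]
(D,R,Y): not NE [P1→A gives 6>3; P2→Q gives 7>6; P3→Z gives 7>4]
(D,R,Z): not NE [P2→Q gives 5>1]
(D,S,X): NE
(D,S,Y): not NE [P1→C gives 8>4; P2→Q gives 7>4; P3→X gives 3>2]
(D,S,Z): not NE [P2→Q gives 5>0; P3→X gives 3>1]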